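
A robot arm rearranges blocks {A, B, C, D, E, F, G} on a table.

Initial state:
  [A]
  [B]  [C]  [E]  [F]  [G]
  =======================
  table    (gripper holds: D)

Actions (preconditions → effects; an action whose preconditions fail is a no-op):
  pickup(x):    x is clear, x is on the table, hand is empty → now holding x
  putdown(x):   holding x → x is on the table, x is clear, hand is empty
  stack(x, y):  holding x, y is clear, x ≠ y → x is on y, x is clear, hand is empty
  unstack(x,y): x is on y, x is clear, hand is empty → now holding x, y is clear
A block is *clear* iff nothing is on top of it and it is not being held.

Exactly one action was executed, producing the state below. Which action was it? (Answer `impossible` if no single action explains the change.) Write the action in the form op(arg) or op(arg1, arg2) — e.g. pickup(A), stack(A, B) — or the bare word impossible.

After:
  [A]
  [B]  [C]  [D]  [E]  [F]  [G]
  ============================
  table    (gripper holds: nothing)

target: towers=[B/A; C; D; E; F; G] holding=-
        putdown(D) → towers=[B/A; C; D; E; F; G] holding=-  ← match
       stack(D, F) → towers=[B/A; C; E; F/D; G] holding=-
       stack(D, G) → towers=[B/A; C; E; F; G/D] holding=-
       stack(D, A) → towers=[B/A/D; C; E; F; G] holding=-
       stack(D, E) → towers=[B/A; C; E/D; F; G] holding=-
       stack(D, C) → towers=[B/A; C/D; E; F; G] holding=-

putdown(D)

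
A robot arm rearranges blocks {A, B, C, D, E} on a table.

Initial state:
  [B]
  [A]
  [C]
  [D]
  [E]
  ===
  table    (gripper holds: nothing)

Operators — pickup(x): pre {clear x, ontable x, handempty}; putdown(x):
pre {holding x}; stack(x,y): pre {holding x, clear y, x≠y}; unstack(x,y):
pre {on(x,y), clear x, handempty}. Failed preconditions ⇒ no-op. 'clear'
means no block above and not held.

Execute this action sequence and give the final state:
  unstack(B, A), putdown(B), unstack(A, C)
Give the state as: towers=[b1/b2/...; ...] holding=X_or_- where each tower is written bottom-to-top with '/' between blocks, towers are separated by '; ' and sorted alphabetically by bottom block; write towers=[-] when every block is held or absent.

towers=[B; E/D/C] holding=A

step 1 (unstack(B, A)): towers=[E/D/C/A] holding=B
step 2 (putdown(B)): towers=[B; E/D/C/A] holding=-
step 3 (unstack(A, C)): towers=[B; E/D/C] holding=A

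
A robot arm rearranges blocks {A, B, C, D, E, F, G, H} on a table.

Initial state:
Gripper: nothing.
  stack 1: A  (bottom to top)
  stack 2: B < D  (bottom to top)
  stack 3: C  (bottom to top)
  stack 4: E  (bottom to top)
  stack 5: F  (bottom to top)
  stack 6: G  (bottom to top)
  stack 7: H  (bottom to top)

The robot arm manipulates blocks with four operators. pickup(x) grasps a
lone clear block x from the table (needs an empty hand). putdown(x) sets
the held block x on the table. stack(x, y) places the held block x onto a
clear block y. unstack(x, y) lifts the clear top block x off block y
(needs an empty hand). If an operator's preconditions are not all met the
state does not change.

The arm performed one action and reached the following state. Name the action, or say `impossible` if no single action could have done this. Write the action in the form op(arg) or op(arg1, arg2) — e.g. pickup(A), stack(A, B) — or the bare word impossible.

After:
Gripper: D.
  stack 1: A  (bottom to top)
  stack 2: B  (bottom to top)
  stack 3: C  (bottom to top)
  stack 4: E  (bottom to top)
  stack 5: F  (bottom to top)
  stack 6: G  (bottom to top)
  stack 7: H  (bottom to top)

target: towers=[A; B; C; E; F; G; H] holding=D
         pickup(G) → towers=[A; B/D; C; E; F; H] holding=G
         pickup(A) → towers=[B/D; C; E; F; G; H] holding=A
         pickup(E) → towers=[A; B/D; C; F; G; H] holding=E
         pickup(H) → towers=[A; B/D; C; E; F; G] holding=H
         pickup(F) → towers=[A; B/D; C; E; G; H] holding=F
     unstack(D, B) → towers=[A; B; C; E; F; G; H] holding=D  ← match
         pickup(C) → towers=[A; B/D; E; F; G; H] holding=C

unstack(D, B)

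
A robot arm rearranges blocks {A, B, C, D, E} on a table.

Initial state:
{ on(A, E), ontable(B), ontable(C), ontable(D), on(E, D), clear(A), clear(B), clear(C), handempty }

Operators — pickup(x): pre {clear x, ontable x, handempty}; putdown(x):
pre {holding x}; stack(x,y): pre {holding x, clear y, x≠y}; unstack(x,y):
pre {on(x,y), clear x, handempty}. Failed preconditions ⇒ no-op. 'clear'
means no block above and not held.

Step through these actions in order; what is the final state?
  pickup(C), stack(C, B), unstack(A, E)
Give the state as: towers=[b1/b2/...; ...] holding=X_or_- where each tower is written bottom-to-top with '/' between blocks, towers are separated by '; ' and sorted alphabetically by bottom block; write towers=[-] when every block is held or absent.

towers=[B/C; D/E] holding=A

step 1 (pickup(C)): towers=[B; D/E/A] holding=C
step 2 (stack(C, B)): towers=[B/C; D/E/A] holding=-
step 3 (unstack(A, E)): towers=[B/C; D/E] holding=A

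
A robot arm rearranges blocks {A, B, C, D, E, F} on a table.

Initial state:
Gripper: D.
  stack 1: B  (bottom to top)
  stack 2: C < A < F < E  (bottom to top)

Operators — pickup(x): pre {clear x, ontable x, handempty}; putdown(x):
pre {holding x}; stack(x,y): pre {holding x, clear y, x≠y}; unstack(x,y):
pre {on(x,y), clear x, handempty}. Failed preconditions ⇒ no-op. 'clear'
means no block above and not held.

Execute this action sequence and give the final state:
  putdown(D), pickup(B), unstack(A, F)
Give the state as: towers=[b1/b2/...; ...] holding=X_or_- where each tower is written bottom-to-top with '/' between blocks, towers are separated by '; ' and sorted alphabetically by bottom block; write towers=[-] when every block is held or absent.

step 1 (putdown(D)): towers=[B; C/A/F/E; D] holding=-
step 2 (pickup(B)): towers=[C/A/F/E; D] holding=B
step 3 (unstack(A, F)) [no-op]: towers=[C/A/F/E; D] holding=B

towers=[C/A/F/E; D] holding=B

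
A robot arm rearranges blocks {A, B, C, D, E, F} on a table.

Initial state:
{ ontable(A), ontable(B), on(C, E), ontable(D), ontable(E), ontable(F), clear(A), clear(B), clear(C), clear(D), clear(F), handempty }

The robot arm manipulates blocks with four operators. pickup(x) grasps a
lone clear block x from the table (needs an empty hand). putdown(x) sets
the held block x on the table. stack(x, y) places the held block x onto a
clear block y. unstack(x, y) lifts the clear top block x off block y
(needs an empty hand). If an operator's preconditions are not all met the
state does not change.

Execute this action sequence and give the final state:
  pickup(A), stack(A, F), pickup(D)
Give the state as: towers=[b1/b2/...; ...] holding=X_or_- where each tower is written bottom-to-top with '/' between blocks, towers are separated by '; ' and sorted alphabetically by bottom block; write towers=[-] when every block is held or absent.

step 1 (pickup(A)): towers=[B; D; E/C; F] holding=A
step 2 (stack(A, F)): towers=[B; D; E/C; F/A] holding=-
step 3 (pickup(D)): towers=[B; E/C; F/A] holding=D

towers=[B; E/C; F/A] holding=D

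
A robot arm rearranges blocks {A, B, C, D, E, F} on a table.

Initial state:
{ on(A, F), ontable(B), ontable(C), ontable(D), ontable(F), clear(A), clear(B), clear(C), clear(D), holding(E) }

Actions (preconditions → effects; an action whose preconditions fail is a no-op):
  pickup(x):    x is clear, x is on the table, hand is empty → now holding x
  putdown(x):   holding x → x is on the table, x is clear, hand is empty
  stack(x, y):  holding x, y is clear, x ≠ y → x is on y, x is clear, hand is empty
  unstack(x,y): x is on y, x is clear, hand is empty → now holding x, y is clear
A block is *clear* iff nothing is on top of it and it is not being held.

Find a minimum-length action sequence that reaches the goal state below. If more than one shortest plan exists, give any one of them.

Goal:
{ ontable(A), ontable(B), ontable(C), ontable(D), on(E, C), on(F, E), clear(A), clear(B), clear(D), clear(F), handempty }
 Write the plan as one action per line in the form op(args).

step 1 (stack(E, C)): towers=[B; C/E; D; F/A] holding=-
step 2 (unstack(A, F)): towers=[B; C/E; D; F] holding=A
step 3 (putdown(A)): towers=[A; B; C/E; D; F] holding=-
step 4 (pickup(F)): towers=[A; B; C/E; D] holding=F
step 5 (stack(F, E)): towers=[A; B; C/E/F; D] holding=-
goal check: towers=[A; B; C/E/F; D] holding=- — reached (length 5, optimal by BFS)

stack(E, C)
unstack(A, F)
putdown(A)
pickup(F)
stack(F, E)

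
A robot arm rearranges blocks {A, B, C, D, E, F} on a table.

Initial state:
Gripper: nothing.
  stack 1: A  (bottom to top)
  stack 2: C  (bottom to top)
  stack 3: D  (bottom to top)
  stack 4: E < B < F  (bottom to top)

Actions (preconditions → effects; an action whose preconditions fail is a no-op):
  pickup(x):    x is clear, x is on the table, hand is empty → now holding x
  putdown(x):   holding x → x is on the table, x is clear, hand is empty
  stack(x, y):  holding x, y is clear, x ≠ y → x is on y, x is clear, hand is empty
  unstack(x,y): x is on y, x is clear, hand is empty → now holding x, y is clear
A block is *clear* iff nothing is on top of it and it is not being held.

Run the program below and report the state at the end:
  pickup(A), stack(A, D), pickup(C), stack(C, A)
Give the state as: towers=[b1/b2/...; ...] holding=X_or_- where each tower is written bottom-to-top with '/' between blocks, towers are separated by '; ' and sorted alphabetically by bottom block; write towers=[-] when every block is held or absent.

towers=[D/A/C; E/B/F] holding=-

step 1 (pickup(A)): towers=[C; D; E/B/F] holding=A
step 2 (stack(A, D)): towers=[C; D/A; E/B/F] holding=-
step 3 (pickup(C)): towers=[D/A; E/B/F] holding=C
step 4 (stack(C, A)): towers=[D/A/C; E/B/F] holding=-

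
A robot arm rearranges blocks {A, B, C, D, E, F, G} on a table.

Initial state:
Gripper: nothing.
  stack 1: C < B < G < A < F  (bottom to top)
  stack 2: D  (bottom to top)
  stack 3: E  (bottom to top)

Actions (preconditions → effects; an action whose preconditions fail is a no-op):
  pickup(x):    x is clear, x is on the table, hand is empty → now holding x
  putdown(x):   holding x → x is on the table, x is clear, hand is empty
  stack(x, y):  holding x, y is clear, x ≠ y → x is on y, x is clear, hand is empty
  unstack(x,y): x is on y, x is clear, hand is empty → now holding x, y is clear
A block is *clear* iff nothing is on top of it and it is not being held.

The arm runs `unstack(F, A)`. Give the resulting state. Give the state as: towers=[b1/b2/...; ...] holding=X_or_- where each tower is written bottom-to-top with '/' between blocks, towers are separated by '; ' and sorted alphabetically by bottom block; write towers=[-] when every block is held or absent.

towers=[C/B/G/A; D; E] holding=F

before: towers=[C/B/G/A/F; D; E] holding=-
pre[unstack(F, A)]: on(F,A) ✓, clear(F) ✓, handempty ✓
all met → apply unstack(F, A)
after:  towers=[C/B/G/A; D; E] holding=F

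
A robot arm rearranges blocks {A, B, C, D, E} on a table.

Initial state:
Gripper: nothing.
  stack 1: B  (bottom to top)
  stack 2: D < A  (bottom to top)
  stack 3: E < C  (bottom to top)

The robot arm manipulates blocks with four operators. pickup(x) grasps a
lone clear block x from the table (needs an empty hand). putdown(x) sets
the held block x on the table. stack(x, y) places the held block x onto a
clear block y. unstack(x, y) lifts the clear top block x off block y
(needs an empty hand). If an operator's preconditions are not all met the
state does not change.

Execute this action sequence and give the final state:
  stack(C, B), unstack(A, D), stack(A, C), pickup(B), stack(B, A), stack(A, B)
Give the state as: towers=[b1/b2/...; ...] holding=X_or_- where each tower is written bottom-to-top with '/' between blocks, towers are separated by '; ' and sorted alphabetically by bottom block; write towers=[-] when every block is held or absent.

towers=[D; E/C/A/B] holding=-

step 1 (stack(C, B)) [no-op]: towers=[B; D/A; E/C] holding=-
step 2 (unstack(A, D)): towers=[B; D; E/C] holding=A
step 3 (stack(A, C)): towers=[B; D; E/C/A] holding=-
step 4 (pickup(B)): towers=[D; E/C/A] holding=B
step 5 (stack(B, A)): towers=[D; E/C/A/B] holding=-
step 6 (stack(A, B)) [no-op]: towers=[D; E/C/A/B] holding=-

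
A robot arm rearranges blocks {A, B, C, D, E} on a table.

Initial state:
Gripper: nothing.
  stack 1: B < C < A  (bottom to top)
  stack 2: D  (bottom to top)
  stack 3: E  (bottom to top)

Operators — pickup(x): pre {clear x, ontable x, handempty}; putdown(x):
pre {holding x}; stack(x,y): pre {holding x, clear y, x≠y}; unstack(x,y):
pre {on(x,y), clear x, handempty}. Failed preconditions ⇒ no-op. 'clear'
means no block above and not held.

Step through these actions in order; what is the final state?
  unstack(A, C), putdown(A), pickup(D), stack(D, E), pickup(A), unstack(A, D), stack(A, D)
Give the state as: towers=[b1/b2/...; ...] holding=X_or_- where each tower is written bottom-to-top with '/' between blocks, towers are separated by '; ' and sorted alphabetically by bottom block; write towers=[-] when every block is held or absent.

towers=[B/C; E/D/A] holding=-

step 1 (unstack(A, C)): towers=[B/C; D; E] holding=A
step 2 (putdown(A)): towers=[A; B/C; D; E] holding=-
step 3 (pickup(D)): towers=[A; B/C; E] holding=D
step 4 (stack(D, E)): towers=[A; B/C; E/D] holding=-
step 5 (pickup(A)): towers=[B/C; E/D] holding=A
step 6 (unstack(A, D)) [no-op]: towers=[B/C; E/D] holding=A
step 7 (stack(A, D)): towers=[B/C; E/D/A] holding=-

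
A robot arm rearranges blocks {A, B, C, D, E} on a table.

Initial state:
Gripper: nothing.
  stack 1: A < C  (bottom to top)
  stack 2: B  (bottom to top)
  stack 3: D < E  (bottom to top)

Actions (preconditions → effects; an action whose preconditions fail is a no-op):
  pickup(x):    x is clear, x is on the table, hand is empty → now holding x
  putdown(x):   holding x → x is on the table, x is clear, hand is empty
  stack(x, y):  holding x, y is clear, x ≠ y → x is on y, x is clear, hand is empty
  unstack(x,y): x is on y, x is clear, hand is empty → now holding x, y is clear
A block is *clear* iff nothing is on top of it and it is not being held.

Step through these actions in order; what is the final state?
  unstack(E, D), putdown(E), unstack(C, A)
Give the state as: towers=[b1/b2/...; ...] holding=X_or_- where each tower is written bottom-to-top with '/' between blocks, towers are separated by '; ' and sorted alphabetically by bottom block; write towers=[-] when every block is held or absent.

step 1 (unstack(E, D)): towers=[A/C; B; D] holding=E
step 2 (putdown(E)): towers=[A/C; B; D; E] holding=-
step 3 (unstack(C, A)): towers=[A; B; D; E] holding=C

towers=[A; B; D; E] holding=C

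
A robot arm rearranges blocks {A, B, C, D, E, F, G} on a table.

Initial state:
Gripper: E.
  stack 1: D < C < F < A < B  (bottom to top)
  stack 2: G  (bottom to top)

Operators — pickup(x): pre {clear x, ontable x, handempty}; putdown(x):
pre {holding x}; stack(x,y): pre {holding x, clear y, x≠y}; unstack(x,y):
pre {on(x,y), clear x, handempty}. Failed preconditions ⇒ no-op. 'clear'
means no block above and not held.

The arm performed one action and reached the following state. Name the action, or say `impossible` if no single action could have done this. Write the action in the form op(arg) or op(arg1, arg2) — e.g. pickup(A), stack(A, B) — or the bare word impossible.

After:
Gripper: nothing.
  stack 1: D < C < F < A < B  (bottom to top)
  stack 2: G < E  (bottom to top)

target: towers=[D/C/F/A/B; G/E] holding=-
        putdown(E) → towers=[D/C/F/A/B; E; G] holding=-
       stack(E, B) → towers=[D/C/F/A/B/E; G] holding=-
       stack(E, G) → towers=[D/C/F/A/B; G/E] holding=-  ← match

stack(E, G)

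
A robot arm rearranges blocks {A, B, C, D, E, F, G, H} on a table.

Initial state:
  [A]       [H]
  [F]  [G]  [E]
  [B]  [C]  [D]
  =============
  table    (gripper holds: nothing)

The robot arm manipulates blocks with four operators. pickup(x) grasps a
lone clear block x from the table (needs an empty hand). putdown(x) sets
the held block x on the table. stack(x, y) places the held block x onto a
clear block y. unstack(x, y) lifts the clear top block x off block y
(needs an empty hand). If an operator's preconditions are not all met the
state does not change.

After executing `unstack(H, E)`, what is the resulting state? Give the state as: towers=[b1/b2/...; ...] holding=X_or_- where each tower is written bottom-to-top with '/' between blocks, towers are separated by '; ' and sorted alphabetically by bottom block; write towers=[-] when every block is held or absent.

before: towers=[B/F/A; C/G; D/E/H] holding=-
pre[unstack(H, E)]: on(H,E) yes, clear(H) yes, handempty yes
all met → apply unstack(H, E)
after:  towers=[B/F/A; C/G; D/E] holding=H

towers=[B/F/A; C/G; D/E] holding=H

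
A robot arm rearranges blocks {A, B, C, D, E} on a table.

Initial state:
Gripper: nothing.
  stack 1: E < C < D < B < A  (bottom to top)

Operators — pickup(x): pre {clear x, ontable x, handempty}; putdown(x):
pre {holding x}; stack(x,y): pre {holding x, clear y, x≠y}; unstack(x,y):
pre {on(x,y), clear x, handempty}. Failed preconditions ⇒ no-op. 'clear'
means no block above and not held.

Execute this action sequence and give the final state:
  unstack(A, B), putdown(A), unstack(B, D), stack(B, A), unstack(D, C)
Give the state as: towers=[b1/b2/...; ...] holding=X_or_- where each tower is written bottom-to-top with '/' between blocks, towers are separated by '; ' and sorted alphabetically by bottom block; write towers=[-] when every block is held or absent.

towers=[A/B; E/C] holding=D

step 1 (unstack(A, B)): towers=[E/C/D/B] holding=A
step 2 (putdown(A)): towers=[A; E/C/D/B] holding=-
step 3 (unstack(B, D)): towers=[A; E/C/D] holding=B
step 4 (stack(B, A)): towers=[A/B; E/C/D] holding=-
step 5 (unstack(D, C)): towers=[A/B; E/C] holding=D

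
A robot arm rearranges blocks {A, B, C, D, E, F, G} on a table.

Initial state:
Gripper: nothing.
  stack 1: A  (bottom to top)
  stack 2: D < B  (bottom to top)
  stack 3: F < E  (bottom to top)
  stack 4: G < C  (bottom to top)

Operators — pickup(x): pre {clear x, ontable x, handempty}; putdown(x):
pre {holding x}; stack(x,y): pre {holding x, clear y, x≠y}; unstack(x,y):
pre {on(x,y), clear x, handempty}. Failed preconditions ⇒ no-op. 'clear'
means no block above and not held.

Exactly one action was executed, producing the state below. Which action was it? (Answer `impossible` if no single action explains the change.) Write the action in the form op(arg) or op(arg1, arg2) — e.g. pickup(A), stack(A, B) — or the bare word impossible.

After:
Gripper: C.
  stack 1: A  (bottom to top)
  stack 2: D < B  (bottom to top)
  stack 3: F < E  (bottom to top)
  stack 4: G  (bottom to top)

unstack(C, G)

target: towers=[A; D/B; F/E; G] holding=C
     unstack(B, D) → towers=[A; D; F/E; G/C] holding=B
         pickup(A) → towers=[D/B; F/E; G/C] holding=A
     unstack(E, F) → towers=[A; D/B; F; G/C] holding=E
     unstack(C, G) → towers=[A; D/B; F/E; G] holding=C  ← match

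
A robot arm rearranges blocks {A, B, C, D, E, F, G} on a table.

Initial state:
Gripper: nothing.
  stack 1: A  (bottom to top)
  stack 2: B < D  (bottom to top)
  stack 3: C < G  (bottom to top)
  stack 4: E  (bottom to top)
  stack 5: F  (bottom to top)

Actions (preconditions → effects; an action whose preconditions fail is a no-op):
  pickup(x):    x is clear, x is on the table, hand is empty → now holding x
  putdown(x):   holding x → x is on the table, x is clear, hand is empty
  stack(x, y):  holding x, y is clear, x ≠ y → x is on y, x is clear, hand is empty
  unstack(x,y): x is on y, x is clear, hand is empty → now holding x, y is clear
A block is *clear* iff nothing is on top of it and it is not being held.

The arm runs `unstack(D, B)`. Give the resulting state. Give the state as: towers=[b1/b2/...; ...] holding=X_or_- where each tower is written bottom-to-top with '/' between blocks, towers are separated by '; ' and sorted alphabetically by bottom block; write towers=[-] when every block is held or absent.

towers=[A; B; C/G; E; F] holding=D

before: towers=[A; B/D; C/G; E; F] holding=-
pre[unstack(D, B)]: on(D,B) yes, clear(D) yes, handempty yes
all met → apply unstack(D, B)
after:  towers=[A; B; C/G; E; F] holding=D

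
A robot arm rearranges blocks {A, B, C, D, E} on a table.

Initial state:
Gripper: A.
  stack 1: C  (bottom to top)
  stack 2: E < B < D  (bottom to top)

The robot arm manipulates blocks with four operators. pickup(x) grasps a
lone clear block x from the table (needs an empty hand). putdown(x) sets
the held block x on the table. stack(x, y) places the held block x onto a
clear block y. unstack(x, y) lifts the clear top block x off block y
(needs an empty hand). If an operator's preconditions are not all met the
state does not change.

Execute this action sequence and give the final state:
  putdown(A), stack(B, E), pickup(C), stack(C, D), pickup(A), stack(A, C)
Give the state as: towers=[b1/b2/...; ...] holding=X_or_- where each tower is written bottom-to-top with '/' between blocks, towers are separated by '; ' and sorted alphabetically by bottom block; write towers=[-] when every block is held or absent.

step 1 (putdown(A)): towers=[A; C; E/B/D] holding=-
step 2 (stack(B, E)) [no-op]: towers=[A; C; E/B/D] holding=-
step 3 (pickup(C)): towers=[A; E/B/D] holding=C
step 4 (stack(C, D)): towers=[A; E/B/D/C] holding=-
step 5 (pickup(A)): towers=[E/B/D/C] holding=A
step 6 (stack(A, C)): towers=[E/B/D/C/A] holding=-

towers=[E/B/D/C/A] holding=-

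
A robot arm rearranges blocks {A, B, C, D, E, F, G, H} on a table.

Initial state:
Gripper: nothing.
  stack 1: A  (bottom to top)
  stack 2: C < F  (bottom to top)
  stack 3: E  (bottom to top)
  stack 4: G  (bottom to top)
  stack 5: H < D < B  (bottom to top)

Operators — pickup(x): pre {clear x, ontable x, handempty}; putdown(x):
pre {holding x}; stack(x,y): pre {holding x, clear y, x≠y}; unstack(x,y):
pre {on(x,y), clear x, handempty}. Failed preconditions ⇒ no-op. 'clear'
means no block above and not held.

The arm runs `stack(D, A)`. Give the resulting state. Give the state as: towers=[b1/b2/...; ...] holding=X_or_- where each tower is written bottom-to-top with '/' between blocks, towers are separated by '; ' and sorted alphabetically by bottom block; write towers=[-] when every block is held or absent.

towers=[A; C/F; E; G; H/D/B] holding=-

before: towers=[A; C/F; E; G; H/D/B] holding=-
pre[stack(D, A)]: holding(D) fail, clear(A) ok, D≠A ok
holding(D) unmet → stack(D, A) is a no-op
after:  towers=[A; C/F; E; G; H/D/B] holding=-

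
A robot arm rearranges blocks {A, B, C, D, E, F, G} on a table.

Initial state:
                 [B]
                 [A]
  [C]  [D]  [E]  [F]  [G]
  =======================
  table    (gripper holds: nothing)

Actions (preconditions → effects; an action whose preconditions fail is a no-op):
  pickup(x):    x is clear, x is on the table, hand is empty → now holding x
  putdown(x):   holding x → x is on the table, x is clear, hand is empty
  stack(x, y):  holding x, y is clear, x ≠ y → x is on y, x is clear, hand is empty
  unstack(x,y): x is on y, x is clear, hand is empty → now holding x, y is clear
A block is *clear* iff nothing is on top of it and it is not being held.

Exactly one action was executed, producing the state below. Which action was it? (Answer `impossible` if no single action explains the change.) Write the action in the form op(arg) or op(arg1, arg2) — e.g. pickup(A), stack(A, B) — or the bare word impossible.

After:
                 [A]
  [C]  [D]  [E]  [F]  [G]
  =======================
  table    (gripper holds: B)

target: towers=[C; D; E; F/A; G] holding=B
     unstack(B, A) → towers=[C; D; E; F/A; G] holding=B  ← match
         pickup(G) → towers=[C; D; E; F/A/B] holding=G
         pickup(D) → towers=[C; E; F/A/B; G] holding=D
         pickup(E) → towers=[C; D; F/A/B; G] holding=E
         pickup(C) → towers=[D; E; F/A/B; G] holding=C

unstack(B, A)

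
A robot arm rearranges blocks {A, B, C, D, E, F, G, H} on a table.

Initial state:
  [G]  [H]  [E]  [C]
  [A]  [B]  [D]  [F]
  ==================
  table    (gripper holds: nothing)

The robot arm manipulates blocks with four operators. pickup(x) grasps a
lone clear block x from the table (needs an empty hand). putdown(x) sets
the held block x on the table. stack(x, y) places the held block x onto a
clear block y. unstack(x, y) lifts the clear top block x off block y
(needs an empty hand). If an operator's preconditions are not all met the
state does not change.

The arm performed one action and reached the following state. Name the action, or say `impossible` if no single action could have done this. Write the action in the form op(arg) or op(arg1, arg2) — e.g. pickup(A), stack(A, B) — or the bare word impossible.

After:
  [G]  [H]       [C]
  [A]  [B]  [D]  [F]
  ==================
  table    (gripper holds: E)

unstack(E, D)

target: towers=[A/G; B/H; D; F/C] holding=E
     unstack(G, A) → towers=[A; B/H; D/E; F/C] holding=G
     unstack(E, D) → towers=[A/G; B/H; D; F/C] holding=E  ← match
     unstack(H, B) → towers=[A/G; B; D/E; F/C] holding=H
     unstack(C, F) → towers=[A/G; B/H; D/E; F] holding=C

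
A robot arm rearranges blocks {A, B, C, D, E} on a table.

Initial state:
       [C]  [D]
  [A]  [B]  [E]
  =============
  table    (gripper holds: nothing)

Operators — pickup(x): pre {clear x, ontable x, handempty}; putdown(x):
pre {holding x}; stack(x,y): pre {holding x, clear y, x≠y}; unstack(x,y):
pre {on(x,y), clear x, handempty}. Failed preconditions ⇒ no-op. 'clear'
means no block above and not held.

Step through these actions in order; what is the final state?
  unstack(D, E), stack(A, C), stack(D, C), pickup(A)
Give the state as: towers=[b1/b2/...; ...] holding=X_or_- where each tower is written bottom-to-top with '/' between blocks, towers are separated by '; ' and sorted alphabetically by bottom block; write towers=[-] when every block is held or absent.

towers=[B/C/D; E] holding=A

step 1 (unstack(D, E)): towers=[A; B/C; E] holding=D
step 2 (stack(A, C)) [no-op]: towers=[A; B/C; E] holding=D
step 3 (stack(D, C)): towers=[A; B/C/D; E] holding=-
step 4 (pickup(A)): towers=[B/C/D; E] holding=A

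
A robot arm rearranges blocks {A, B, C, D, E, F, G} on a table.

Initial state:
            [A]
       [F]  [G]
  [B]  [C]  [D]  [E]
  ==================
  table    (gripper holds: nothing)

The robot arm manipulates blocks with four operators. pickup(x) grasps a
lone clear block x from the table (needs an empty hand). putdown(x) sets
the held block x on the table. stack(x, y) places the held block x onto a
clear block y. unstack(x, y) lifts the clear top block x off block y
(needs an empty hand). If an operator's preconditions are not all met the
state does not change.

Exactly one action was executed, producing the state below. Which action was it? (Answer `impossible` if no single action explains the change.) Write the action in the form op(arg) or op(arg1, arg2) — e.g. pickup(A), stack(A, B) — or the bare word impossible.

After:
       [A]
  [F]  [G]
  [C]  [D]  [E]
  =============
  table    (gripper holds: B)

pickup(B)

target: towers=[C/F; D/G/A; E] holding=B
         pickup(B) → towers=[C/F; D/G/A; E] holding=B  ← match
     unstack(F, C) → towers=[B; C; D/G/A; E] holding=F
     unstack(A, G) → towers=[B; C/F; D/G; E] holding=A
         pickup(E) → towers=[B; C/F; D/G/A] holding=E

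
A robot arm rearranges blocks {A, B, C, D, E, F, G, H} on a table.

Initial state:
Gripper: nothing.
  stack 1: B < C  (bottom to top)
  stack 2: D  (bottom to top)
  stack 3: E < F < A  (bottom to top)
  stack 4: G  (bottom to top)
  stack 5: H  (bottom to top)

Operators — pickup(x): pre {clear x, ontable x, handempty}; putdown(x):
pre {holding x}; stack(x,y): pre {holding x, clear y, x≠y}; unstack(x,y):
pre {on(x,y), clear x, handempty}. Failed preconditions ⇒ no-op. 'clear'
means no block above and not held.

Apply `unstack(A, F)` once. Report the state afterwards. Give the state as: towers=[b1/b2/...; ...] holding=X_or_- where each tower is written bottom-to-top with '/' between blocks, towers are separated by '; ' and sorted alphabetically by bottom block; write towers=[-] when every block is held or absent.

towers=[B/C; D; E/F; G; H] holding=A

before: towers=[B/C; D; E/F/A; G; H] holding=-
pre[unstack(A, F)]: on(A,F) ✓, clear(A) ✓, handempty ✓
all met → apply unstack(A, F)
after:  towers=[B/C; D; E/F; G; H] holding=A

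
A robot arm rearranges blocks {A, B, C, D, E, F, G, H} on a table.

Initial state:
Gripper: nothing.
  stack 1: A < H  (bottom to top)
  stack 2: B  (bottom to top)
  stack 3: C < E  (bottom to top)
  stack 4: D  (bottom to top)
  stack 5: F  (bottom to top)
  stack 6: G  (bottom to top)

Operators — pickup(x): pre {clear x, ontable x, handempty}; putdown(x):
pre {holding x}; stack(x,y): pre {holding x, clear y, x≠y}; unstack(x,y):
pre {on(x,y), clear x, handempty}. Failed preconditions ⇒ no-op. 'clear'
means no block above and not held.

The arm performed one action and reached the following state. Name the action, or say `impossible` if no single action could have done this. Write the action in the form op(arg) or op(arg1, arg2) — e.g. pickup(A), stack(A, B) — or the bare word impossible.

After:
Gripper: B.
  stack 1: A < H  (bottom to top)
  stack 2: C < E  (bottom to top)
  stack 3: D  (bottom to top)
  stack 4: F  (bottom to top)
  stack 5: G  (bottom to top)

target: towers=[A/H; C/E; D; F; G] holding=B
         pickup(G) → towers=[A/H; B; C/E; D; F] holding=G
     unstack(E, C) → towers=[A/H; B; C; D; F; G] holding=E
     unstack(H, A) → towers=[A; B; C/E; D; F; G] holding=H
         pickup(B) → towers=[A/H; C/E; D; F; G] holding=B  ← match
         pickup(F) → towers=[A/H; B; C/E; D; G] holding=F
         pickup(D) → towers=[A/H; B; C/E; F; G] holding=D

pickup(B)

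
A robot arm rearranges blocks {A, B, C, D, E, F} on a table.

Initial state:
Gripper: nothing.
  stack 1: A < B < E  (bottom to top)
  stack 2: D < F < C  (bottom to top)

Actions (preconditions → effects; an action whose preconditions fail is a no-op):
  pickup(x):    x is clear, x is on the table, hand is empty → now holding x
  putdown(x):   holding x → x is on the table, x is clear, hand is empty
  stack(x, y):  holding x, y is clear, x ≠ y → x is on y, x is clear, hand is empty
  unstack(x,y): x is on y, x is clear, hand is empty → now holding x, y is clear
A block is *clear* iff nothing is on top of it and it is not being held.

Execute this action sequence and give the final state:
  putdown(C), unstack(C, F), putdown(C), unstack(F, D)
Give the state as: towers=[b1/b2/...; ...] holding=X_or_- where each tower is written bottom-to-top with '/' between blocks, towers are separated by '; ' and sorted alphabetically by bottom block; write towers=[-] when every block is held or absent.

towers=[A/B/E; C; D] holding=F

step 1 (putdown(C)) [no-op]: towers=[A/B/E; D/F/C] holding=-
step 2 (unstack(C, F)): towers=[A/B/E; D/F] holding=C
step 3 (putdown(C)): towers=[A/B/E; C; D/F] holding=-
step 4 (unstack(F, D)): towers=[A/B/E; C; D] holding=F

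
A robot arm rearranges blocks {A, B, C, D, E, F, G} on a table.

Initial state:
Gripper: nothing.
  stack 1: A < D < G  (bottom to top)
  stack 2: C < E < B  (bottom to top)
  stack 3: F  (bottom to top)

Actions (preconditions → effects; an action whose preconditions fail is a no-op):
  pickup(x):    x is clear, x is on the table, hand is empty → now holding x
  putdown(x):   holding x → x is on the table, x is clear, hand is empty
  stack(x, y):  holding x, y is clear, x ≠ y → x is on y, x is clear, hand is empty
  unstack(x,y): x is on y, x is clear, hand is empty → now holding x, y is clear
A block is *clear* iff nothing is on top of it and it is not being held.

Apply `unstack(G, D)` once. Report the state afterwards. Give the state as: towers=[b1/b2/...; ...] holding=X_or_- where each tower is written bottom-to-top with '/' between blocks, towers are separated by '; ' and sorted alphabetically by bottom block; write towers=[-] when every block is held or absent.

towers=[A/D; C/E/B; F] holding=G

before: towers=[A/D/G; C/E/B; F] holding=-
pre[unstack(G, D)]: on(G,D) yes, clear(G) yes, handempty yes
all met → apply unstack(G, D)
after:  towers=[A/D; C/E/B; F] holding=G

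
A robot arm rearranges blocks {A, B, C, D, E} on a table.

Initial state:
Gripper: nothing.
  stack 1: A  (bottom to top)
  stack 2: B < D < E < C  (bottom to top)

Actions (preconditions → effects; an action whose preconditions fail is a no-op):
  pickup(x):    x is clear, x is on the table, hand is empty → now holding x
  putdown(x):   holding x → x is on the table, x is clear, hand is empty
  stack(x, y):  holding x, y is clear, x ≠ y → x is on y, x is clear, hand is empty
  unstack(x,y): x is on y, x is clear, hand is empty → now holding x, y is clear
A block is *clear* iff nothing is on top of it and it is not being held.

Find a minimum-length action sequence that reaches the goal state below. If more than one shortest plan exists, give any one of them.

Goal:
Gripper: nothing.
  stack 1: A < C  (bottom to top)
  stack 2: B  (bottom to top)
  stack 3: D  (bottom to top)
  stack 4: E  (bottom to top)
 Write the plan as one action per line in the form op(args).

unstack(C, E)
stack(C, A)
unstack(E, D)
putdown(E)
unstack(D, B)
putdown(D)

step 1 (unstack(C, E)): towers=[A; B/D/E] holding=C
step 2 (stack(C, A)): towers=[A/C; B/D/E] holding=-
step 3 (unstack(E, D)): towers=[A/C; B/D] holding=E
step 4 (putdown(E)): towers=[A/C; B/D; E] holding=-
step 5 (unstack(D, B)): towers=[A/C; B; E] holding=D
step 6 (putdown(D)): towers=[A/C; B; D; E] holding=-
goal check: towers=[A/C; B; D; E] holding=- — reached (length 6, optimal by BFS)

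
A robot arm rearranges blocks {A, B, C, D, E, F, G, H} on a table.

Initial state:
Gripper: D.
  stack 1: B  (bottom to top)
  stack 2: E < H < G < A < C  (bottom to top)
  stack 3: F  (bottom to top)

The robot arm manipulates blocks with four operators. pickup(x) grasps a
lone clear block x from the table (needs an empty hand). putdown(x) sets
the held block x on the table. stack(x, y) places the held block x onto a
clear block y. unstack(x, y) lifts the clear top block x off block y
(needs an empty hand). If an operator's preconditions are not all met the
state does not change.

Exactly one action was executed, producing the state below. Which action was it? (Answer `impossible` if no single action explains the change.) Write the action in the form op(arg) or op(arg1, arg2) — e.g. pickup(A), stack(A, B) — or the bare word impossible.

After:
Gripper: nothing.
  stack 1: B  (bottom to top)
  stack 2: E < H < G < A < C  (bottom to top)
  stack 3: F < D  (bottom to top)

stack(D, F)

target: towers=[B; E/H/G/A/C; F/D] holding=-
        putdown(D) → towers=[B; D; E/H/G/A/C; F] holding=-
       stack(D, B) → towers=[B/D; E/H/G/A/C; F] holding=-
       stack(D, F) → towers=[B; E/H/G/A/C; F/D] holding=-  ← match
       stack(D, C) → towers=[B; E/H/G/A/C/D; F] holding=-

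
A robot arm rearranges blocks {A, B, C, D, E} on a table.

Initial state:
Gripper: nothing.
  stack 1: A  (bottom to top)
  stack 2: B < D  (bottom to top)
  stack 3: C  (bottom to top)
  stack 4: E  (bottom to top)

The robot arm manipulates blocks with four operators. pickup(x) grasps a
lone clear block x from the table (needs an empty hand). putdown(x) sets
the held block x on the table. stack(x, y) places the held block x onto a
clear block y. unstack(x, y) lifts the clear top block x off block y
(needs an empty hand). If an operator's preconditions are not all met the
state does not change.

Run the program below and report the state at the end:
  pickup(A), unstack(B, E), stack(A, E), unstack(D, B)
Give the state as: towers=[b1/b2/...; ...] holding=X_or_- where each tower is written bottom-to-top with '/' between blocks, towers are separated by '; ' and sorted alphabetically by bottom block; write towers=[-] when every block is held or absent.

step 1 (pickup(A)): towers=[B/D; C; E] holding=A
step 2 (unstack(B, E)) [no-op]: towers=[B/D; C; E] holding=A
step 3 (stack(A, E)): towers=[B/D; C; E/A] holding=-
step 4 (unstack(D, B)): towers=[B; C; E/A] holding=D

towers=[B; C; E/A] holding=D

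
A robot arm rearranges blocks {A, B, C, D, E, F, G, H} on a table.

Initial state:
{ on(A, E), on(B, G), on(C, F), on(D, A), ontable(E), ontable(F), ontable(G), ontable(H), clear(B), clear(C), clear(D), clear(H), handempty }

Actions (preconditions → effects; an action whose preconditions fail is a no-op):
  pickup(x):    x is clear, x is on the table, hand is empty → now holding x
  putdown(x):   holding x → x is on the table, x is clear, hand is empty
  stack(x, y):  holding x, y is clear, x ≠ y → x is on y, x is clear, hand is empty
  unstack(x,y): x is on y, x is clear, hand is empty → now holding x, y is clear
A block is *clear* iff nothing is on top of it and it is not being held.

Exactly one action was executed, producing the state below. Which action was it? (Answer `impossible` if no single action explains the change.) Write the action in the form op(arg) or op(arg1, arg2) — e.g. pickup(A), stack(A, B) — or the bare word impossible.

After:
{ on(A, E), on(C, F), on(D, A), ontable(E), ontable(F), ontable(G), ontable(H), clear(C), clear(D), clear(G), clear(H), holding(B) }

target: towers=[E/A/D; F/C; G; H] holding=B
         pickup(H) → towers=[E/A/D; F/C; G/B] holding=H
     unstack(B, G) → towers=[E/A/D; F/C; G; H] holding=B  ← match
     unstack(D, A) → towers=[E/A; F/C; G/B; H] holding=D
     unstack(C, F) → towers=[E/A/D; F; G/B; H] holding=C

unstack(B, G)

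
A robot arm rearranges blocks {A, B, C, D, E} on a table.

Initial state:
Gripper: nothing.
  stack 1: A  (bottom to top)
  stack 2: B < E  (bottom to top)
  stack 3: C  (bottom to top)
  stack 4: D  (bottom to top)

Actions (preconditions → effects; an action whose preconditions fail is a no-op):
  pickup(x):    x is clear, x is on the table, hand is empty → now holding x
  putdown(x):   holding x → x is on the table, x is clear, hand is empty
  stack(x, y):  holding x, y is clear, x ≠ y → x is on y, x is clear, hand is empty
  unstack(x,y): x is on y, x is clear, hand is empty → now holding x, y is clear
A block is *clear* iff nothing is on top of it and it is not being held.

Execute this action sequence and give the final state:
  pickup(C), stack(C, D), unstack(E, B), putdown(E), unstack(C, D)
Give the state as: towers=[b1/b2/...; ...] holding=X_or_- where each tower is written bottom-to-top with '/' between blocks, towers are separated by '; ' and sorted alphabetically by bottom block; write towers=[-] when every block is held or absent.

towers=[A; B; D; E] holding=C

step 1 (pickup(C)): towers=[A; B/E; D] holding=C
step 2 (stack(C, D)): towers=[A; B/E; D/C] holding=-
step 3 (unstack(E, B)): towers=[A; B; D/C] holding=E
step 4 (putdown(E)): towers=[A; B; D/C; E] holding=-
step 5 (unstack(C, D)): towers=[A; B; D; E] holding=C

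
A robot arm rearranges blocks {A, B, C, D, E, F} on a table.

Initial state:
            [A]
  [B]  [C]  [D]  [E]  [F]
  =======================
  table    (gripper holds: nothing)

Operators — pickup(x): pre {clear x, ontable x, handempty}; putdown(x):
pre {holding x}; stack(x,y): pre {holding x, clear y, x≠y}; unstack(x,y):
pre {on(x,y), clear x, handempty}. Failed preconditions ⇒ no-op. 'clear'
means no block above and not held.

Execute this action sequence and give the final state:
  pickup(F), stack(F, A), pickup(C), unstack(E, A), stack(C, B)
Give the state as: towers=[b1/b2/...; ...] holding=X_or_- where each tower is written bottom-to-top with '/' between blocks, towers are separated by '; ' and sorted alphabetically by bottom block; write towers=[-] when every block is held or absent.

step 1 (pickup(F)): towers=[B; C; D/A; E] holding=F
step 2 (stack(F, A)): towers=[B; C; D/A/F; E] holding=-
step 3 (pickup(C)): towers=[B; D/A/F; E] holding=C
step 4 (unstack(E, A)) [no-op]: towers=[B; D/A/F; E] holding=C
step 5 (stack(C, B)): towers=[B/C; D/A/F; E] holding=-

towers=[B/C; D/A/F; E] holding=-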